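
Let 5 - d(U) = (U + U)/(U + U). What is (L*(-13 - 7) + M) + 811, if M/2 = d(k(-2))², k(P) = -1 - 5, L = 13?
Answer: 583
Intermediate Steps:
k(P) = -6
d(U) = 4 (d(U) = 5 - (U + U)/(U + U) = 5 - 2*U/(2*U) = 5 - 2*U*1/(2*U) = 5 - 1*1 = 5 - 1 = 4)
M = 32 (M = 2*4² = 2*16 = 32)
(L*(-13 - 7) + M) + 811 = (13*(-13 - 7) + 32) + 811 = (13*(-20) + 32) + 811 = (-260 + 32) + 811 = -228 + 811 = 583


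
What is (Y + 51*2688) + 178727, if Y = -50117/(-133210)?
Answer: 42069766267/133210 ≈ 3.1582e+5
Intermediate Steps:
Y = 50117/133210 (Y = -50117*(-1/133210) = 50117/133210 ≈ 0.37623)
(Y + 51*2688) + 178727 = (50117/133210 + 51*2688) + 178727 = (50117/133210 + 137088) + 178727 = 18261542597/133210 + 178727 = 42069766267/133210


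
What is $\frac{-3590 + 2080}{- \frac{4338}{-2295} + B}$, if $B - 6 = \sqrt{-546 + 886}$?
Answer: $\frac{193680150}{4515089} - \frac{49093875 \sqrt{85}}{4515089} \approx -57.351$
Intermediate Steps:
$B = 6 + 2 \sqrt{85}$ ($B = 6 + \sqrt{-546 + 886} = 6 + \sqrt{340} = 6 + 2 \sqrt{85} \approx 24.439$)
$\frac{-3590 + 2080}{- \frac{4338}{-2295} + B} = \frac{-3590 + 2080}{- \frac{4338}{-2295} + \left(6 + 2 \sqrt{85}\right)} = - \frac{1510}{\left(-4338\right) \left(- \frac{1}{2295}\right) + \left(6 + 2 \sqrt{85}\right)} = - \frac{1510}{\frac{482}{255} + \left(6 + 2 \sqrt{85}\right)} = - \frac{1510}{\frac{2012}{255} + 2 \sqrt{85}}$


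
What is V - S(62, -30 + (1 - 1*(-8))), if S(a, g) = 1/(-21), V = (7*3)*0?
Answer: 1/21 ≈ 0.047619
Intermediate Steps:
V = 0 (V = 21*0 = 0)
S(a, g) = -1/21
V - S(62, -30 + (1 - 1*(-8))) = 0 - 1*(-1/21) = 0 + 1/21 = 1/21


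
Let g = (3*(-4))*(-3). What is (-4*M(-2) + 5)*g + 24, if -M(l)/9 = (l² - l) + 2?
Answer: 10572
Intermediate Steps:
M(l) = -18 - 9*l² + 9*l (M(l) = -9*((l² - l) + 2) = -9*(2 + l² - l) = -18 - 9*l² + 9*l)
g = 36 (g = -12*(-3) = 36)
(-4*M(-2) + 5)*g + 24 = (-4*(-18 - 9*(-2)² + 9*(-2)) + 5)*36 + 24 = (-4*(-18 - 9*4 - 18) + 5)*36 + 24 = (-4*(-18 - 36 - 18) + 5)*36 + 24 = (-4*(-72) + 5)*36 + 24 = (288 + 5)*36 + 24 = 293*36 + 24 = 10548 + 24 = 10572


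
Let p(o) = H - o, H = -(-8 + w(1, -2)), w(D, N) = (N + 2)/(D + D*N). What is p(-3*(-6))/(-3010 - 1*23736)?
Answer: 5/13373 ≈ 0.00037389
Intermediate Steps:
w(D, N) = (2 + N)/(D + D*N)
H = 8 (H = -(-8 + (2 - 2)/(1*(1 - 2))) = -(-8 + 1*0/(-1)) = -(-8 + 1*(-1)*0) = -(-8 + 0) = -1*(-8) = 8)
p(o) = 8 - o
p(-3*(-6))/(-3010 - 1*23736) = (8 - (-3)*(-6))/(-3010 - 1*23736) = (8 - 1*18)/(-3010 - 23736) = (8 - 18)/(-26746) = -10*(-1/26746) = 5/13373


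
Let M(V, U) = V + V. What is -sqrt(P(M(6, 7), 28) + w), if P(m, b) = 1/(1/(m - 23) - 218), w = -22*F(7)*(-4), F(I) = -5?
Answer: -I*sqrt(2532314829)/2399 ≈ -20.976*I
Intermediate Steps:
M(V, U) = 2*V
w = -440 (w = -22*(-5)*(-4) = 110*(-4) = -440)
P(m, b) = 1/(-218 + 1/(-23 + m)) (P(m, b) = 1/(1/(-23 + m) - 218) = 1/(-218 + 1/(-23 + m)))
-sqrt(P(M(6, 7), 28) + w) = -sqrt((23 - 2*6)/(-5015 + 218*(2*6)) - 440) = -sqrt((23 - 1*12)/(-5015 + 218*12) - 440) = -sqrt((23 - 12)/(-5015 + 2616) - 440) = -sqrt(11/(-2399) - 440) = -sqrt(-1/2399*11 - 440) = -sqrt(-11/2399 - 440) = -sqrt(-1055571/2399) = -I*sqrt(2532314829)/2399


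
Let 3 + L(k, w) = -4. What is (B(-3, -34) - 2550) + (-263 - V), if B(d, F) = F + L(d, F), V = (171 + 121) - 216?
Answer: -2930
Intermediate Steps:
L(k, w) = -7 (L(k, w) = -3 - 4 = -7)
V = 76 (V = 292 - 216 = 76)
B(d, F) = -7 + F (B(d, F) = F - 7 = -7 + F)
(B(-3, -34) - 2550) + (-263 - V) = ((-7 - 34) - 2550) + (-263 - 1*76) = (-41 - 2550) + (-263 - 76) = -2591 - 339 = -2930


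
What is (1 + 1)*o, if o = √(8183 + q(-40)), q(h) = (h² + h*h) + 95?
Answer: 2*√11478 ≈ 214.27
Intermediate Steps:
q(h) = 95 + 2*h² (q(h) = (h² + h²) + 95 = 2*h² + 95 = 95 + 2*h²)
o = √11478 (o = √(8183 + (95 + 2*(-40)²)) = √(8183 + (95 + 2*1600)) = √(8183 + (95 + 3200)) = √(8183 + 3295) = √11478 ≈ 107.14)
(1 + 1)*o = (1 + 1)*√11478 = 2*√11478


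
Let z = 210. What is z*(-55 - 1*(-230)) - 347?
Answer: 36403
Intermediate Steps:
z*(-55 - 1*(-230)) - 347 = 210*(-55 - 1*(-230)) - 347 = 210*(-55 + 230) - 347 = 210*175 - 347 = 36750 - 347 = 36403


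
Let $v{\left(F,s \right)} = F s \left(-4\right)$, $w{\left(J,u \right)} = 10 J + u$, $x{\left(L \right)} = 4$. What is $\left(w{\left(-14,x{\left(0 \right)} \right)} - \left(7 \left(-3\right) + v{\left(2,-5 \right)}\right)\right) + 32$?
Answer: $-123$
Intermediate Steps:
$w{\left(J,u \right)} = u + 10 J$
$v{\left(F,s \right)} = - 4 F s$ ($v{\left(F,s \right)} = F \left(- 4 s\right) = - 4 F s$)
$\left(w{\left(-14,x{\left(0 \right)} \right)} - \left(7 \left(-3\right) + v{\left(2,-5 \right)}\right)\right) + 32 = \left(\left(4 + 10 \left(-14\right)\right) - \left(7 \left(-3\right) - 8 \left(-5\right)\right)\right) + 32 = \left(\left(4 - 140\right) - \left(-21 + 40\right)\right) + 32 = \left(-136 - 19\right) + 32 = -155 + 32 = -123$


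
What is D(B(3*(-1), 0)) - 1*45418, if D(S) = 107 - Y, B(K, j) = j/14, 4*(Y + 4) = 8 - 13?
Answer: -181223/4 ≈ -45306.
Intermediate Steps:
Y = -21/4 (Y = -4 + (8 - 13)/4 = -4 + (¼)*(-5) = -4 - 5/4 = -21/4 ≈ -5.2500)
B(K, j) = j/14 (B(K, j) = j*(1/14) = j/14)
D(S) = 449/4 (D(S) = 107 - 1*(-21/4) = 107 + 21/4 = 449/4)
D(B(3*(-1), 0)) - 1*45418 = 449/4 - 1*45418 = 449/4 - 45418 = -181223/4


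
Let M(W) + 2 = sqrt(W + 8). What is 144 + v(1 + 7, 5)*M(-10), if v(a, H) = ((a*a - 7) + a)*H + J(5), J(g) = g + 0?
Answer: -516 + 330*I*sqrt(2) ≈ -516.0 + 466.69*I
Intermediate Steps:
J(g) = g
M(W) = -2 + sqrt(8 + W) (M(W) = -2 + sqrt(W + 8) = -2 + sqrt(8 + W))
v(a, H) = 5 + H*(-7 + a + a**2) (v(a, H) = ((a*a - 7) + a)*H + 5 = ((a**2 - 7) + a)*H + 5 = ((-7 + a**2) + a)*H + 5 = (-7 + a + a**2)*H + 5 = H*(-7 + a + a**2) + 5 = 5 + H*(-7 + a + a**2))
144 + v(1 + 7, 5)*M(-10) = 144 + (5 - 7*5 + 5*(1 + 7) + 5*(1 + 7)**2)*(-2 + sqrt(8 - 10)) = 144 + (5 - 35 + 5*8 + 5*8**2)*(-2 + sqrt(-2)) = 144 + (5 - 35 + 40 + 5*64)*(-2 + I*sqrt(2)) = 144 + (5 - 35 + 40 + 320)*(-2 + I*sqrt(2)) = 144 + 330*(-2 + I*sqrt(2)) = 144 + (-660 + 330*I*sqrt(2)) = -516 + 330*I*sqrt(2)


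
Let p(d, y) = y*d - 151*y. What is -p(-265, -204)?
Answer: -84864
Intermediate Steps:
p(d, y) = -151*y + d*y (p(d, y) = d*y - 151*y = -151*y + d*y)
-p(-265, -204) = -(-204)*(-151 - 265) = -(-204)*(-416) = -1*84864 = -84864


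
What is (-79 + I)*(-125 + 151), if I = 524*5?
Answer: 66066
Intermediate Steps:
I = 2620
(-79 + I)*(-125 + 151) = (-79 + 2620)*(-125 + 151) = 2541*26 = 66066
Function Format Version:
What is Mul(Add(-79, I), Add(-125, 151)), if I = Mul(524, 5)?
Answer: 66066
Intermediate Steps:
I = 2620
Mul(Add(-79, I), Add(-125, 151)) = Mul(Add(-79, 2620), Add(-125, 151)) = Mul(2541, 26) = 66066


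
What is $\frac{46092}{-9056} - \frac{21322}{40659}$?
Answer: $- \frac{516786665}{92051976} \approx -5.6141$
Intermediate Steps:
$\frac{46092}{-9056} - \frac{21322}{40659} = 46092 \left(- \frac{1}{9056}\right) - \frac{21322}{40659} = - \frac{11523}{2264} - \frac{21322}{40659} = - \frac{516786665}{92051976}$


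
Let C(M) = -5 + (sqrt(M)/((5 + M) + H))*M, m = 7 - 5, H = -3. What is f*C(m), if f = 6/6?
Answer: -5 + sqrt(2)/2 ≈ -4.2929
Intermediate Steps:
m = 2
f = 1 (f = 6*(1/6) = 1)
C(M) = -5 + M**(3/2)/(2 + M) (C(M) = -5 + (sqrt(M)/((5 + M) - 3))*M = -5 + (sqrt(M)/(2 + M))*M = -5 + M**(3/2)/(2 + M))
f*C(m) = 1*((-10 + 2**(3/2) - 5*2)/(2 + 2)) = 1*((-10 + 2*sqrt(2) - 10)/4) = 1*((-20 + 2*sqrt(2))/4) = 1*(-5 + sqrt(2)/2) = -5 + sqrt(2)/2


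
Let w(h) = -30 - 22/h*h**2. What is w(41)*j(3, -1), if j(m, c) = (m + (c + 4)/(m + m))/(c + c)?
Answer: 1631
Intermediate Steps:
w(h) = -30 - 22*h
j(m, c) = (m + (4 + c)/(2*m))/(2*c) (j(m, c) = (m + (4 + c)/((2*m)))/((2*c)) = (m + (4 + c)*(1/(2*m)))*(1/(2*c)) = (m + (4 + c)/(2*m))*(1/(2*c)) = (m + (4 + c)/(2*m))/(2*c))
w(41)*j(3, -1) = (-30 - 22*41)*((1/4)*(4 - 1 + 2*3**2)/(-1*3)) = (-30 - 902)*((1/4)*(-1)*(1/3)*(4 - 1 + 2*9)) = -233*(-1)*(4 - 1 + 18)/3 = -233*(-1)*21/3 = -932*(-7/4) = 1631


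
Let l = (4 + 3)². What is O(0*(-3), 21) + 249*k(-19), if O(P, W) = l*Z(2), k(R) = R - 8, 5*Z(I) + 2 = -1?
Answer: -33762/5 ≈ -6752.4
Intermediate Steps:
Z(I) = -⅗ (Z(I) = -⅖ + (⅕)*(-1) = -⅖ - ⅕ = -⅗)
l = 49 (l = 7² = 49)
k(R) = -8 + R
O(P, W) = -147/5 (O(P, W) = 49*(-⅗) = -147/5)
O(0*(-3), 21) + 249*k(-19) = -147/5 + 249*(-8 - 19) = -147/5 + 249*(-27) = -147/5 - 6723 = -33762/5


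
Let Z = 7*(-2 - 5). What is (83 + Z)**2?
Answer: 1156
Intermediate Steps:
Z = -49 (Z = 7*(-7) = -49)
(83 + Z)**2 = (83 - 49)**2 = 34**2 = 1156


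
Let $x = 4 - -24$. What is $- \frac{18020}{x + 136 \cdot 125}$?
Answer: $- \frac{4505}{4257} \approx -1.0583$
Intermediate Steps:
$x = 28$ ($x = 4 + 24 = 28$)
$- \frac{18020}{x + 136 \cdot 125} = - \frac{18020}{28 + 136 \cdot 125} = - \frac{18020}{28 + 17000} = - \frac{18020}{17028} = \left(-18020\right) \frac{1}{17028} = - \frac{4505}{4257}$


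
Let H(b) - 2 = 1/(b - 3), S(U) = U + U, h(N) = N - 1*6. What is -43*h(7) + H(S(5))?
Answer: -286/7 ≈ -40.857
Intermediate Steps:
h(N) = -6 + N (h(N) = N - 6 = -6 + N)
S(U) = 2*U
H(b) = 2 + 1/(-3 + b) (H(b) = 2 + 1/(b - 3) = 2 + 1/(-3 + b))
-43*h(7) + H(S(5)) = -43*(-6 + 7) + (-5 + 2*(2*5))/(-3 + 2*5) = -43*1 + (-5 + 2*10)/(-3 + 10) = -43 + (-5 + 20)/7 = -43 + (1/7)*15 = -43 + 15/7 = -286/7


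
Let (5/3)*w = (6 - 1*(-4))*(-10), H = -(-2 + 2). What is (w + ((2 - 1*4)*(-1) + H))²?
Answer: 3364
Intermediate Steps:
H = 0 (H = -1*0 = 0)
w = -60 (w = 3*((6 - 1*(-4))*(-10))/5 = 3*((6 + 4)*(-10))/5 = 3*(10*(-10))/5 = (⅗)*(-100) = -60)
(w + ((2 - 1*4)*(-1) + H))² = (-60 + ((2 - 1*4)*(-1) + 0))² = (-60 + ((2 - 4)*(-1) + 0))² = (-60 + (-2*(-1) + 0))² = (-60 + (2 + 0))² = (-60 + 2)² = (-58)² = 3364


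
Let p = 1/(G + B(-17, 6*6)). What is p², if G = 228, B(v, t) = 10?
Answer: 1/56644 ≈ 1.7654e-5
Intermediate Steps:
p = 1/238 (p = 1/(228 + 10) = 1/238 ≈ 0.0042017)
p² = (1/238)² = 1/56644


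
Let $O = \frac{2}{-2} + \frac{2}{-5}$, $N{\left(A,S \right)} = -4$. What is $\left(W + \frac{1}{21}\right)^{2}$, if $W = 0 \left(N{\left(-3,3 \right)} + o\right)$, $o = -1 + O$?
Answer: $\frac{1}{441} \approx 0.0022676$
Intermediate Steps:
$O = - \frac{7}{5}$ ($O = 2 \left(- \frac{1}{2}\right) + 2 \left(- \frac{1}{5}\right) = -1 - \frac{2}{5} = - \frac{7}{5} \approx -1.4$)
$o = - \frac{12}{5}$ ($o = -1 - \frac{7}{5} = - \frac{12}{5} \approx -2.4$)
$W = 0$ ($W = 0 \left(-4 - \frac{12}{5}\right) = 0 \left(- \frac{32}{5}\right) = 0$)
$\left(W + \frac{1}{21}\right)^{2} = \left(0 + \frac{1}{21}\right)^{2} = \left(\frac{1}{21}\right)^{2} = \frac{1}{441}$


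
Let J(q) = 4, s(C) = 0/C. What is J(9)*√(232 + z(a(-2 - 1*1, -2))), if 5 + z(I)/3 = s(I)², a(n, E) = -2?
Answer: 4*√217 ≈ 58.924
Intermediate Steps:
s(C) = 0
z(I) = -15 (z(I) = -15 + 3*0² = -15 + 3*0 = -15 + 0 = -15)
J(9)*√(232 + z(a(-2 - 1*1, -2))) = 4*√(232 - 15) = 4*√217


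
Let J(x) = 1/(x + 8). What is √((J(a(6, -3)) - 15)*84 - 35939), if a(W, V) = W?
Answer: I*√37193 ≈ 192.85*I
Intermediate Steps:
J(x) = 1/(8 + x)
√((J(a(6, -3)) - 15)*84 - 35939) = √((1/(8 + 6) - 15)*84 - 35939) = √((1/14 - 15)*84 - 35939) = √(-209/14*84 - 35939) = √(-1254 - 35939) = √(-37193) = I*√37193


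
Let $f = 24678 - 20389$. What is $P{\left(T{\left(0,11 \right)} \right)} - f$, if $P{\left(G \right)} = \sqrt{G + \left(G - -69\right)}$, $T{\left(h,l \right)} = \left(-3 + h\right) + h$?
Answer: $-4289 + 3 \sqrt{7} \approx -4281.1$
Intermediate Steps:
$f = 4289$ ($f = 24678 - 20389 = 4289$)
$T{\left(h,l \right)} = -3 + 2 h$
$P{\left(G \right)} = \sqrt{69 + 2 G}$ ($P{\left(G \right)} = \sqrt{G + \left(G + 69\right)} = \sqrt{G + \left(69 + G\right)} = \sqrt{69 + 2 G}$)
$P{\left(T{\left(0,11 \right)} \right)} - f = \sqrt{69 + 2 \left(-3 + 2 \cdot 0\right)} - 4289 = \sqrt{69 + 2 \left(-3 + 0\right)} - 4289 = \sqrt{69 + 2 \left(-3\right)} - 4289 = \sqrt{69 - 6} - 4289 = \sqrt{63} - 4289 = 3 \sqrt{7} - 4289 = -4289 + 3 \sqrt{7}$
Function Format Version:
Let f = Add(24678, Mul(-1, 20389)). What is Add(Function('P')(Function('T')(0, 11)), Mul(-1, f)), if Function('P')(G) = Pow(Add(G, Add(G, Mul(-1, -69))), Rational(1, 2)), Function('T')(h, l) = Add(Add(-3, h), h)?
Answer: Add(-4289, Mul(3, Pow(7, Rational(1, 2)))) ≈ -4281.1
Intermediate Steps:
f = 4289 (f = Add(24678, -20389) = 4289)
Function('T')(h, l) = Add(-3, Mul(2, h))
Function('P')(G) = Pow(Add(69, Mul(2, G)), Rational(1, 2)) (Function('P')(G) = Pow(Add(G, Add(G, 69)), Rational(1, 2)) = Pow(Add(G, Add(69, G)), Rational(1, 2)) = Pow(Add(69, Mul(2, G)), Rational(1, 2)))
Add(Function('P')(Function('T')(0, 11)), Mul(-1, f)) = Add(Pow(Add(69, Mul(2, Add(-3, Mul(2, 0)))), Rational(1, 2)), Mul(-1, 4289)) = Add(Pow(Add(69, Mul(2, Add(-3, 0))), Rational(1, 2)), -4289) = Add(Pow(Add(69, Mul(2, -3)), Rational(1, 2)), -4289) = Add(Pow(Add(69, -6), Rational(1, 2)), -4289) = Add(Pow(63, Rational(1, 2)), -4289) = Add(Mul(3, Pow(7, Rational(1, 2))), -4289) = Add(-4289, Mul(3, Pow(7, Rational(1, 2))))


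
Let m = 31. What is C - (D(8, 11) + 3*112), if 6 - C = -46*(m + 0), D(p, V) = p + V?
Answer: 1077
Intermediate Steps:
D(p, V) = V + p
C = 1432 (C = 6 - (-46)*(31 + 0) = 6 - (-46)*31 = 6 - 1*(-1426) = 6 + 1426 = 1432)
C - (D(8, 11) + 3*112) = 1432 - ((11 + 8) + 3*112) = 1432 - (19 + 336) = 1432 - 1*355 = 1432 - 355 = 1077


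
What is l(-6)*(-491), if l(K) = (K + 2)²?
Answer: -7856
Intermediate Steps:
l(K) = (2 + K)²
l(-6)*(-491) = (2 - 6)²*(-491) = (-4)²*(-491) = 16*(-491) = -7856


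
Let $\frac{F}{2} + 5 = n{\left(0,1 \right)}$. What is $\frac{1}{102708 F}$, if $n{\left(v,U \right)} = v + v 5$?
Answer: $- \frac{1}{1027080} \approx -9.7363 \cdot 10^{-7}$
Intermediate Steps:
$n{\left(v,U \right)} = 6 v$ ($n{\left(v,U \right)} = v + 5 v = 6 v$)
$F = -10$ ($F = -10 + 2 \cdot 6 \cdot 0 = -10 + 2 \cdot 0 = -10 + 0 = -10$)
$\frac{1}{102708 F} = \frac{1}{102708 \left(-10\right)} = \frac{1}{-1027080} = - \frac{1}{1027080}$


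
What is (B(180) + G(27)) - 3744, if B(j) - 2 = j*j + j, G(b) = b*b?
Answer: 29567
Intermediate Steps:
G(b) = b²
B(j) = 2 + j + j² (B(j) = 2 + (j*j + j) = 2 + (j² + j) = 2 + (j + j²) = 2 + j + j²)
(B(180) + G(27)) - 3744 = ((2 + 180 + 180²) + 27²) - 3744 = ((2 + 180 + 32400) + 729) - 3744 = (32582 + 729) - 3744 = 33311 - 3744 = 29567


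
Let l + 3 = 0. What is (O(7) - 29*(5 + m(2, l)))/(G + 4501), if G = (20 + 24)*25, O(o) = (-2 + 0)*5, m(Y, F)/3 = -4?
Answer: 193/5601 ≈ 0.034458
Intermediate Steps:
l = -3 (l = -3 + 0 = -3)
m(Y, F) = -12 (m(Y, F) = 3*(-4) = -12)
O(o) = -10 (O(o) = -2*5 = -10)
G = 1100 (G = 44*25 = 1100)
(O(7) - 29*(5 + m(2, l)))/(G + 4501) = (-10 - 29*(5 - 12))/(1100 + 4501) = (-10 - 29*(-7))/5601 = (-10 + 203)*(1/5601) = 193*(1/5601) = 193/5601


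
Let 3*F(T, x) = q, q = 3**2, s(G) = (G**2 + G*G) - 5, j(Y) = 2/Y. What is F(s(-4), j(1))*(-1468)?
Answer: -4404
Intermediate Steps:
s(G) = -5 + 2*G**2 (s(G) = (G**2 + G**2) - 5 = 2*G**2 - 5 = -5 + 2*G**2)
q = 9
F(T, x) = 3 (F(T, x) = (1/3)*9 = 3)
F(s(-4), j(1))*(-1468) = 3*(-1468) = -4404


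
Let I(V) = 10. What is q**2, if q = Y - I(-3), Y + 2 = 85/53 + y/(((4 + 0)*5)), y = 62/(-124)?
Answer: 488100649/4494400 ≈ 108.60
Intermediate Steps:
y = -1/2 (y = 62*(-1/124) = -1/2 ≈ -0.50000)
Y = -893/2120 (Y = -2 + (85/53 - 1/(5*(4 + 0))/2) = -2 + (85*(1/53) - 1/(2*(4*5))) = -2 + (85/53 - 1/2/20) = -2 + (85/53 - 1/2*1/20) = -2 + (85/53 - 1/40) = -2 + 3347/2120 = -893/2120 ≈ -0.42123)
q = -22093/2120 (q = -893/2120 - 1*10 = -893/2120 - 10 = -22093/2120 ≈ -10.421)
q**2 = (-22093/2120)**2 = 488100649/4494400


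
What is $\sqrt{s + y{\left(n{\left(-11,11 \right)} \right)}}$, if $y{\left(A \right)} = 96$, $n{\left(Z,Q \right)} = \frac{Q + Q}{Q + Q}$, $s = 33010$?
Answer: $\sqrt{33106} \approx 181.95$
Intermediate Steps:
$n{\left(Z,Q \right)} = 1$ ($n{\left(Z,Q \right)} = \frac{2 Q}{2 Q} = 2 Q \frac{1}{2 Q} = 1$)
$\sqrt{s + y{\left(n{\left(-11,11 \right)} \right)}} = \sqrt{33010 + 96} = \sqrt{33106}$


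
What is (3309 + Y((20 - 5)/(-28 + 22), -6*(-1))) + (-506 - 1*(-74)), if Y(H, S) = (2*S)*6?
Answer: 2949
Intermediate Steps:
Y(H, S) = 12*S
(3309 + Y((20 - 5)/(-28 + 22), -6*(-1))) + (-506 - 1*(-74)) = (3309 + 12*(-6*(-1))) + (-506 - 1*(-74)) = (3309 + 12*6) + (-506 + 74) = (3309 + 72) - 432 = 3381 - 432 = 2949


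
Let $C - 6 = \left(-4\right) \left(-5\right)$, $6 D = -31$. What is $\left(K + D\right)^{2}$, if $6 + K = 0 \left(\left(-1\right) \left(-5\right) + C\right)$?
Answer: $\frac{4489}{36} \approx 124.69$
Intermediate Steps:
$D = - \frac{31}{6}$ ($D = \frac{1}{6} \left(-31\right) = - \frac{31}{6} \approx -5.1667$)
$C = 26$ ($C = 6 - -20 = 6 + 20 = 26$)
$K = -6$ ($K = -6 + 0 \left(\left(-1\right) \left(-5\right) + 26\right) = -6 + 0 \left(5 + 26\right) = -6 + 0 \cdot 31 = -6 + 0 = -6$)
$\left(K + D\right)^{2} = \left(-6 - \frac{31}{6}\right)^{2} = \left(- \frac{67}{6}\right)^{2} = \frac{4489}{36}$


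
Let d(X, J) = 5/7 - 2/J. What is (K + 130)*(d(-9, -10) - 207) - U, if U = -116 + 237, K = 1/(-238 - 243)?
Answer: -453058712/16835 ≈ -26912.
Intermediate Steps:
d(X, J) = 5/7 - 2/J (d(X, J) = 5*(⅐) - 2/J = 5/7 - 2/J)
K = -1/481 (K = 1/(-481) = -1/481 ≈ -0.0020790)
U = 121
(K + 130)*(d(-9, -10) - 207) - U = (-1/481 + 130)*((5/7 - 2/(-10)) - 207) - 1*121 = 62529*((5/7 - 2*(-⅒)) - 207)/481 - 121 = 62529*((5/7 + ⅕) - 207)/481 - 121 = 62529*(32/35 - 207)/481 - 121 = (62529/481)*(-7213/35) - 121 = -451021677/16835 - 121 = -453058712/16835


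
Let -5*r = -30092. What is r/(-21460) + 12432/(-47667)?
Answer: -230695747/426222425 ≈ -0.54126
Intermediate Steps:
r = 30092/5 (r = -1/5*(-30092) = 30092/5 ≈ 6018.4)
r/(-21460) + 12432/(-47667) = (30092/5)/(-21460) + 12432/(-47667) = (30092/5)*(-1/21460) + 12432*(-1/47667) = -7523/26825 - 4144/15889 = -230695747/426222425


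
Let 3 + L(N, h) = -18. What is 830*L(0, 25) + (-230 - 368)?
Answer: -18028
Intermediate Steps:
L(N, h) = -21 (L(N, h) = -3 - 18 = -21)
830*L(0, 25) + (-230 - 368) = 830*(-21) + (-230 - 368) = -17430 - 598 = -18028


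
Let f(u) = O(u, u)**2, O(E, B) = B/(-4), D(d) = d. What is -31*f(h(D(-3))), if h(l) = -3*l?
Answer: -2511/16 ≈ -156.94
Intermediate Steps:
O(E, B) = -B/4 (O(E, B) = B*(-1/4) = -B/4)
f(u) = u**2/16 (f(u) = (-u/4)**2 = u**2/16)
-31*f(h(D(-3))) = -31*(-3*(-3))**2/16 = -31*9**2/16 = -31*81/16 = -2511/16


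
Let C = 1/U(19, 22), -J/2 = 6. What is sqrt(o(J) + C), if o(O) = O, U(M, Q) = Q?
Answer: I*sqrt(5786)/22 ≈ 3.4575*I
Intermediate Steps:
J = -12 (J = -2*6 = -12)
C = 1/22 ≈ 0.045455
sqrt(o(J) + C) = sqrt(-12 + 1/22) = sqrt(-263/22) = I*sqrt(5786)/22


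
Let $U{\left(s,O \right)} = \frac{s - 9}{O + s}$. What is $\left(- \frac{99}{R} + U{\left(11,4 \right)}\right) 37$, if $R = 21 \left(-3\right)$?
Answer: $\frac{6623}{105} \approx 63.076$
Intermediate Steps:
$R = -63$
$U{\left(s,O \right)} = \frac{-9 + s}{O + s}$
$\left(- \frac{99}{R} + U{\left(11,4 \right)}\right) 37 = \left(- \frac{99}{-63} + \frac{-9 + 11}{4 + 11}\right) 37 = \left(\left(-99\right) \left(- \frac{1}{63}\right) + \frac{1}{15} \cdot 2\right) 37 = \left(\frac{11}{7} + \frac{1}{15} \cdot 2\right) 37 = \left(\frac{11}{7} + \frac{2}{15}\right) 37 = \frac{179}{105} \cdot 37 = \frac{6623}{105}$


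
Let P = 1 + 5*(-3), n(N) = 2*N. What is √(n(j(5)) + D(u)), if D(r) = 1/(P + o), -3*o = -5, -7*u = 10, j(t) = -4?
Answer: I*√11063/37 ≈ 2.8427*I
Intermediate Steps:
u = -10/7 (u = -⅐*10 = -10/7 ≈ -1.4286)
o = 5/3 (o = -⅓*(-5) = 5/3 ≈ 1.6667)
P = -14 (P = 1 - 15 = -14)
D(r) = -3/37 (D(r) = 1/(-14 + 5/3) = 1/(-37/3) = -3/37)
√(n(j(5)) + D(u)) = √(2*(-4) - 3/37) = √(-8 - 3/37) = √(-299/37) = I*√11063/37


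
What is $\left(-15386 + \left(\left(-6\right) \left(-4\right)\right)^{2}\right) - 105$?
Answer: $-14915$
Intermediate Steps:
$\left(-15386 + \left(\left(-6\right) \left(-4\right)\right)^{2}\right) - 105 = \left(-15386 + 24^{2}\right) - 105 = \left(-15386 + 576\right) - 105 = -14810 - 105 = -14915$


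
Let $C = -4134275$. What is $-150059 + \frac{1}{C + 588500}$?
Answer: $- \frac{532075450726}{3545775} \approx -1.5006 \cdot 10^{5}$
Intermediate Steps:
$-150059 + \frac{1}{C + 588500} = -150059 + \frac{1}{-4134275 + 588500} = -150059 + \frac{1}{-3545775} = -150059 - \frac{1}{3545775} = - \frac{532075450726}{3545775}$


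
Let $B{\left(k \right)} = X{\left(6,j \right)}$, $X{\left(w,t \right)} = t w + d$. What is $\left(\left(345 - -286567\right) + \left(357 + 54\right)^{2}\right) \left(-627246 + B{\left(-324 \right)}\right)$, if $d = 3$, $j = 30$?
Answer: $-285836008479$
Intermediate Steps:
$X{\left(w,t \right)} = 3 + t w$ ($X{\left(w,t \right)} = t w + 3 = 3 + t w$)
$B{\left(k \right)} = 183$ ($B{\left(k \right)} = 3 + 30 \cdot 6 = 3 + 180 = 183$)
$\left(\left(345 - -286567\right) + \left(357 + 54\right)^{2}\right) \left(-627246 + B{\left(-324 \right)}\right) = \left(\left(345 - -286567\right) + \left(357 + 54\right)^{2}\right) \left(-627246 + 183\right) = \left(\left(345 + 286567\right) + 411^{2}\right) \left(-627063\right) = \left(286912 + 168921\right) \left(-627063\right) = 455833 \left(-627063\right) = -285836008479$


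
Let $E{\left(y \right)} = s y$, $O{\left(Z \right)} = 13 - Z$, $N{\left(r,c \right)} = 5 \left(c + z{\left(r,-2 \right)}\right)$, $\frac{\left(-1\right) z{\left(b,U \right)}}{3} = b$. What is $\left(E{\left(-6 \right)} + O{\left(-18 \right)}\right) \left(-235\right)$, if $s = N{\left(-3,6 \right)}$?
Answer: $98465$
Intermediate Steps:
$z{\left(b,U \right)} = - 3 b$
$N{\left(r,c \right)} = - 15 r + 5 c$ ($N{\left(r,c \right)} = 5 \left(c - 3 r\right) = - 15 r + 5 c$)
$s = 75$ ($s = \left(-15\right) \left(-3\right) + 5 \cdot 6 = 45 + 30 = 75$)
$E{\left(y \right)} = 75 y$
$\left(E{\left(-6 \right)} + O{\left(-18 \right)}\right) \left(-235\right) = \left(75 \left(-6\right) + \left(13 - -18\right)\right) \left(-235\right) = \left(-450 + \left(13 + 18\right)\right) \left(-235\right) = \left(-450 + 31\right) \left(-235\right) = \left(-419\right) \left(-235\right) = 98465$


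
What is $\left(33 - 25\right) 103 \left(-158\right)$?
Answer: $-130192$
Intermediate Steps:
$\left(33 - 25\right) 103 \left(-158\right) = 8 \cdot 103 \left(-158\right) = 824 \left(-158\right) = -130192$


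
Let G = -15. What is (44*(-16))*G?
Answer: 10560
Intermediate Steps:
(44*(-16))*G = (44*(-16))*(-15) = -704*(-15) = 10560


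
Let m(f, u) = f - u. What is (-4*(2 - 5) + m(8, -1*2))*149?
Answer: 3278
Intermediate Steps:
(-4*(2 - 5) + m(8, -1*2))*149 = (-4*(2 - 5) + (8 - (-1)*2))*149 = (-4*(-3) + (8 - 1*(-2)))*149 = (12 + (8 + 2))*149 = (12 + 10)*149 = 22*149 = 3278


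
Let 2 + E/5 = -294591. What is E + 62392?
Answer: -1410573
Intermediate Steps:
E = -1472965 (E = -10 + 5*(-294591) = -10 - 1472955 = -1472965)
E + 62392 = -1472965 + 62392 = -1410573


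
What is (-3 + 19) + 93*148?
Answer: 13780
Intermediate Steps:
(-3 + 19) + 93*148 = 16 + 13764 = 13780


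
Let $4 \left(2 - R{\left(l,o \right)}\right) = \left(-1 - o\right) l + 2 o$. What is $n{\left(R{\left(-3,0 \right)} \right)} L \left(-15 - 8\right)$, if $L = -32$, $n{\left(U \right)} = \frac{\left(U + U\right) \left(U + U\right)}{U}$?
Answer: $3680$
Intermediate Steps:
$R{\left(l,o \right)} = 2 - \frac{o}{2} - \frac{l \left(-1 - o\right)}{4}$ ($R{\left(l,o \right)} = 2 - \frac{\left(-1 - o\right) l + 2 o}{4} = 2 - \frac{l \left(-1 - o\right) + 2 o}{4} = 2 - \frac{2 o + l \left(-1 - o\right)}{4} = 2 - \left(\frac{o}{2} + \frac{l \left(-1 - o\right)}{4}\right) = 2 - \frac{o}{2} - \frac{l \left(-1 - o\right)}{4}$)
$n{\left(U \right)} = 4 U$ ($n{\left(U \right)} = \frac{2 U 2 U}{U} = \frac{4 U^{2}}{U} = 4 U$)
$n{\left(R{\left(-3,0 \right)} \right)} L \left(-15 - 8\right) = 4 \left(2 - 0 + \frac{1}{4} \left(-3\right) + \frac{1}{4} \left(-3\right) 0\right) \left(-32\right) \left(-15 - 8\right) = 4 \left(2 + 0 - \frac{3}{4} + 0\right) \left(-32\right) \left(-15 - 8\right) = 4 \cdot \frac{5}{4} \left(-32\right) \left(-23\right) = 5 \left(-32\right) \left(-23\right) = \left(-160\right) \left(-23\right) = 3680$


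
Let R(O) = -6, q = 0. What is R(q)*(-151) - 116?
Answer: 790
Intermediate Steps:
R(q)*(-151) - 116 = -6*(-151) - 116 = 906 - 116 = 790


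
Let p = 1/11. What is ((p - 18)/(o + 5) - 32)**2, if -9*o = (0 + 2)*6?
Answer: 19918369/14641 ≈ 1360.5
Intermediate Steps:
p = 1/11 ≈ 0.090909
o = -4/3 (o = -(0 + 2)*6/9 = -2*6/9 = -1/9*12 = -4/3 ≈ -1.3333)
((p - 18)/(o + 5) - 32)**2 = ((1/11 - 18)/(-4/3 + 5) - 32)**2 = (-197/(11*11/3) - 32)**2 = (-197/11*3/11 - 32)**2 = (-591/121 - 32)**2 = (-4463/121)**2 = 19918369/14641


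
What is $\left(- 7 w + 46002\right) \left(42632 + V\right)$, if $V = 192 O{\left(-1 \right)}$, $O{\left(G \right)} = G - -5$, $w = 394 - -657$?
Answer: $1677193000$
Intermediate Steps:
$w = 1051$ ($w = 394 + 657 = 1051$)
$O{\left(G \right)} = 5 + G$ ($O{\left(G \right)} = G + 5 = 5 + G$)
$V = 768$ ($V = 192 \left(5 - 1\right) = 192 \cdot 4 = 768$)
$\left(- 7 w + 46002\right) \left(42632 + V\right) = \left(\left(-7\right) 1051 + 46002\right) \left(42632 + 768\right) = \left(-7357 + 46002\right) 43400 = 38645 \cdot 43400 = 1677193000$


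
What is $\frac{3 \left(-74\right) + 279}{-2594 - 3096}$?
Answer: $- \frac{57}{5690} \approx -0.010018$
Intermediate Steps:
$\frac{3 \left(-74\right) + 279}{-2594 - 3096} = \frac{-222 + 279}{-5690} = 57 \left(- \frac{1}{5690}\right) = - \frac{57}{5690}$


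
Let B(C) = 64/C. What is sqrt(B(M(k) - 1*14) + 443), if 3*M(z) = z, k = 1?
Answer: sqrt(736811)/41 ≈ 20.936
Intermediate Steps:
M(z) = z/3
sqrt(B(M(k) - 1*14) + 443) = sqrt(64/((1/3)*1 - 1*14) + 443) = sqrt(64/(1/3 - 14) + 443) = sqrt(64/(-41/3) + 443) = sqrt(64*(-3/41) + 443) = sqrt(-192/41 + 443) = sqrt(17971/41) = sqrt(736811)/41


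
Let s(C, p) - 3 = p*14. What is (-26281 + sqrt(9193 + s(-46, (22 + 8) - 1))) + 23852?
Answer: -2429 + sqrt(9602) ≈ -2331.0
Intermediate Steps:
s(C, p) = 3 + 14*p (s(C, p) = 3 + p*14 = 3 + 14*p)
(-26281 + sqrt(9193 + s(-46, (22 + 8) - 1))) + 23852 = (-26281 + sqrt(9193 + (3 + 14*((22 + 8) - 1)))) + 23852 = (-26281 + sqrt(9193 + (3 + 14*(30 - 1)))) + 23852 = (-26281 + sqrt(9193 + (3 + 14*29))) + 23852 = (-26281 + sqrt(9193 + (3 + 406))) + 23852 = (-26281 + sqrt(9193 + 409)) + 23852 = (-26281 + sqrt(9602)) + 23852 = -2429 + sqrt(9602)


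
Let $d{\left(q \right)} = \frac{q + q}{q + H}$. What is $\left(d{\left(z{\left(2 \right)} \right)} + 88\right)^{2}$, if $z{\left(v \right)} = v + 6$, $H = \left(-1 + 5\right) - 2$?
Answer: $\frac{200704}{25} \approx 8028.2$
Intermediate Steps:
$H = 2$ ($H = 4 - 2 = 2$)
$z{\left(v \right)} = 6 + v$
$d{\left(q \right)} = \frac{2 q}{2 + q}$ ($d{\left(q \right)} = \frac{q + q}{q + 2} = \frac{2 q}{2 + q}$)
$\left(d{\left(z{\left(2 \right)} \right)} + 88\right)^{2} = \left(\frac{2 \left(6 + 2\right)}{2 + \left(6 + 2\right)} + 88\right)^{2} = \left(2 \cdot 8 \frac{1}{2 + 8} + 88\right)^{2} = \left(2 \cdot 8 \cdot \frac{1}{10} + 88\right)^{2} = \left(\frac{8}{5} + 88\right)^{2} = \left(\frac{448}{5}\right)^{2} = \frac{200704}{25}$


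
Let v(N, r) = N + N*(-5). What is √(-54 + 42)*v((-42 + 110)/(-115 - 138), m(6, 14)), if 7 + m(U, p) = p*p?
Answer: 544*I*√3/253 ≈ 3.7243*I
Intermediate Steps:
m(U, p) = -7 + p² (m(U, p) = -7 + p*p = -7 + p²)
v(N, r) = -4*N (v(N, r) = N - 5*N = -4*N)
√(-54 + 42)*v((-42 + 110)/(-115 - 138), m(6, 14)) = √(-54 + 42)*(-4*(-42 + 110)/(-115 - 138)) = √(-12)*(-272/(-253)) = (2*I*√3)*(-272*(-1)/253) = (2*I*√3)*(-4*(-68/253)) = (2*I*√3)*(272/253) = 544*I*√3/253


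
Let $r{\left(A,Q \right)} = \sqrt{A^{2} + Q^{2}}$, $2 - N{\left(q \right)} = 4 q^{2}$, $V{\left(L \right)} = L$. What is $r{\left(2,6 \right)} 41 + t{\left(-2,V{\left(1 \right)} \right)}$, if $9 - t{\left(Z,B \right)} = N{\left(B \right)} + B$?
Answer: $10 + 82 \sqrt{10} \approx 269.31$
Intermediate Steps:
$N{\left(q \right)} = 2 - 4 q^{2}$
$t{\left(Z,B \right)} = 7 - B + 4 B^{2}$ ($t{\left(Z,B \right)} = 9 - \left(\left(2 - 4 B^{2}\right) + B\right) = 9 - \left(2 + B - 4 B^{2}\right) = 7 - B + 4 B^{2}$)
$r{\left(2,6 \right)} 41 + t{\left(-2,V{\left(1 \right)} \right)} = \sqrt{2^{2} + 6^{2}} \cdot 41 + \left(7 - 1 + 4 \cdot 1^{2}\right) = \sqrt{4 + 36} \cdot 41 + \left(7 - 1 + 4 \cdot 1\right) = \sqrt{40} \cdot 41 + \left(7 - 1 + 4\right) = 2 \sqrt{10} \cdot 41 + 10 = 82 \sqrt{10} + 10 = 10 + 82 \sqrt{10}$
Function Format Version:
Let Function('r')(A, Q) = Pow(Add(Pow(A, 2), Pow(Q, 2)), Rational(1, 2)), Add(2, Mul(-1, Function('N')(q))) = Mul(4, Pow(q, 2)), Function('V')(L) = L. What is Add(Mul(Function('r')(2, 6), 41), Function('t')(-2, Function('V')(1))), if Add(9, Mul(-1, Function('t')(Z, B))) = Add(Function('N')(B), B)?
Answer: Add(10, Mul(82, Pow(10, Rational(1, 2)))) ≈ 269.31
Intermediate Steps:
Function('N')(q) = Add(2, Mul(-4, Pow(q, 2))) (Function('N')(q) = Add(2, Mul(-1, Mul(4, Pow(q, 2)))) = Add(2, Mul(-4, Pow(q, 2))))
Function('t')(Z, B) = Add(7, Mul(-1, B), Mul(4, Pow(B, 2))) (Function('t')(Z, B) = Add(9, Mul(-1, Add(Add(2, Mul(-4, Pow(B, 2))), B))) = Add(9, Mul(-1, Add(2, B, Mul(-4, Pow(B, 2))))) = Add(9, Add(-2, Mul(-1, B), Mul(4, Pow(B, 2)))) = Add(7, Mul(-1, B), Mul(4, Pow(B, 2))))
Add(Mul(Function('r')(2, 6), 41), Function('t')(-2, Function('V')(1))) = Add(Mul(Pow(Add(Pow(2, 2), Pow(6, 2)), Rational(1, 2)), 41), Add(7, Mul(-1, 1), Mul(4, Pow(1, 2)))) = Add(Mul(Pow(Add(4, 36), Rational(1, 2)), 41), Add(7, -1, Mul(4, 1))) = Add(Mul(Pow(40, Rational(1, 2)), 41), Add(7, -1, 4)) = Add(Mul(Mul(2, Pow(10, Rational(1, 2))), 41), 10) = Add(Mul(82, Pow(10, Rational(1, 2))), 10) = Add(10, Mul(82, Pow(10, Rational(1, 2))))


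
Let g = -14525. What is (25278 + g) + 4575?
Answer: 15328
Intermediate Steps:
(25278 + g) + 4575 = (25278 - 14525) + 4575 = 10753 + 4575 = 15328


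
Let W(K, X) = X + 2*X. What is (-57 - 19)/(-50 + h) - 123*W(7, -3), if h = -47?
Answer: 107455/97 ≈ 1107.8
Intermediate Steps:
W(K, X) = 3*X
(-57 - 19)/(-50 + h) - 123*W(7, -3) = (-57 - 19)/(-50 - 47) - 369*(-3) = -76/(-97) - 123*(-9) = -76*(-1/97) + 1107 = 76/97 + 1107 = 107455/97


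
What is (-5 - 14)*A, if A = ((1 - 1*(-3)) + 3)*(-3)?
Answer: 399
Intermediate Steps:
A = -21 (A = ((1 + 3) + 3)*(-3) = (4 + 3)*(-3) = 7*(-3) = -21)
(-5 - 14)*A = (-5 - 14)*(-21) = -19*(-21) = 399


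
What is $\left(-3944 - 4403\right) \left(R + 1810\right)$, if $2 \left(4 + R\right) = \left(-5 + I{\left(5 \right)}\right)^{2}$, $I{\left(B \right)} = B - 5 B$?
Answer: $- \frac{35366239}{2} \approx -1.7683 \cdot 10^{7}$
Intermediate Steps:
$I{\left(B \right)} = - 4 B$
$R = \frac{617}{2}$ ($R = -4 + \frac{\left(-5 - 20\right)^{2}}{2} = -4 + \frac{\left(-25\right)^{2}}{2} = -4 + \frac{1}{2} \cdot 625 = -4 + \frac{625}{2} = \frac{617}{2} \approx 308.5$)
$\left(-3944 - 4403\right) \left(R + 1810\right) = \left(-3944 - 4403\right) \left(\frac{617}{2} + 1810\right) = \left(-8347\right) \frac{4237}{2} = - \frac{35366239}{2}$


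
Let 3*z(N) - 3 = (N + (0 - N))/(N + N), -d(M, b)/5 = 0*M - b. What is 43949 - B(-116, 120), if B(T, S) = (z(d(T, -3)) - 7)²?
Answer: 43913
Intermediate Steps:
d(M, b) = 5*b (d(M, b) = -5*(0*M - b) = -5*(0 - b) = -(-5)*b = 5*b)
z(N) = 1 (z(N) = 1 + ((N + (0 - N))/(N + N))/3 = 1 + ((N - N)/((2*N)))/3 = 1 + (0*(1/(2*N)))/3 = 1 + (⅓)*0 = 1 + 0 = 1)
B(T, S) = 36 (B(T, S) = (1 - 7)² = (-6)² = 36)
43949 - B(-116, 120) = 43949 - 1*36 = 43949 - 36 = 43913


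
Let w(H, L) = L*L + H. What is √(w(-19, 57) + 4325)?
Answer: √7555 ≈ 86.920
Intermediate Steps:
w(H, L) = H + L² (w(H, L) = L² + H = H + L²)
√(w(-19, 57) + 4325) = √((-19 + 57²) + 4325) = √((-19 + 3249) + 4325) = √(3230 + 4325) = √7555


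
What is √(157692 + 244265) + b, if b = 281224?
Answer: 281224 + √401957 ≈ 2.8186e+5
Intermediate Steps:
√(157692 + 244265) + b = √(157692 + 244265) + 281224 = √401957 + 281224 = 281224 + √401957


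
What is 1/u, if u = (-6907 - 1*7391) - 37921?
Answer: -1/52219 ≈ -1.9150e-5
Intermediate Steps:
u = -52219 (u = (-6907 - 7391) - 37921 = -14298 - 37921 = -52219)
1/u = 1/(-52219) = -1/52219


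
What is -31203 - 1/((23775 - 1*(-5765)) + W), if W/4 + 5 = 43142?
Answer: -6305751865/202088 ≈ -31203.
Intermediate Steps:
W = 172548 (W = -20 + 4*43142 = -20 + 172568 = 172548)
-31203 - 1/((23775 - 1*(-5765)) + W) = -31203 - 1/((23775 - 1*(-5765)) + 172548) = -31203 - 1/((23775 + 5765) + 172548) = -31203 - 1/(29540 + 172548) = -31203 - 1/202088 = -6305751865/202088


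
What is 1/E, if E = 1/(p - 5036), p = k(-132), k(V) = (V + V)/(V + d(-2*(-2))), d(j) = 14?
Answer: -296992/59 ≈ -5033.8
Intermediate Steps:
k(V) = 2*V/(14 + V) (k(V) = (V + V)/(V + 14) = (2*V)/(14 + V) = 2*V/(14 + V))
p = 132/59 (p = 2*(-132)/(14 - 132) = 2*(-132)/(-118) = 2*(-132)*(-1/118) = 132/59 ≈ 2.2373)
E = -59/296992 (E = 1/(132/59 - 5036) = 1/(-296992/59) = -59/296992 ≈ -0.00019866)
1/E = 1/(-59/296992) = -296992/59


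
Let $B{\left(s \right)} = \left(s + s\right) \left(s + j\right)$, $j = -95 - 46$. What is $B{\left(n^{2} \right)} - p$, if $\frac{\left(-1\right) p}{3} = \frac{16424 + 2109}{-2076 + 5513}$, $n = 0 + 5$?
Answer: $- \frac{19879001}{3437} \approx -5783.8$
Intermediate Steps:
$j = -141$
$n = 5$
$B{\left(s \right)} = 2 s \left(-141 + s\right)$ ($B{\left(s \right)} = \left(s + s\right) \left(s - 141\right) = 2 s \left(-141 + s\right)$)
$p = - \frac{55599}{3437}$ ($p = - 3 \frac{16424 + 2109}{-2076 + 5513} = - 3 \cdot \frac{18533}{3437} = - 3 \cdot 18533 \cdot \frac{1}{3437} = \left(-3\right) \frac{18533}{3437} = - \frac{55599}{3437} \approx -16.177$)
$B{\left(n^{2} \right)} - p = 2 \cdot 5^{2} \left(-141 + 5^{2}\right) - - \frac{55599}{3437} = 2 \cdot 25 \left(-141 + 25\right) + \frac{55599}{3437} = 2 \cdot 25 \left(-116\right) + \frac{55599}{3437} = -5800 + \frac{55599}{3437} = - \frac{19879001}{3437}$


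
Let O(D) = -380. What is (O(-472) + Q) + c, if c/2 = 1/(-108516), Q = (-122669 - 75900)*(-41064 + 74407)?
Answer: -359236062267127/54258 ≈ -6.6209e+9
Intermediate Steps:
Q = -6620886167 (Q = -198569*33343 = -6620886167)
c = -1/54258 (c = 2/(-108516) = 2*(-1/108516) = -1/54258 ≈ -1.8430e-5)
(O(-472) + Q) + c = (-380 - 6620886167) - 1/54258 = -6620886547 - 1/54258 = -359236062267127/54258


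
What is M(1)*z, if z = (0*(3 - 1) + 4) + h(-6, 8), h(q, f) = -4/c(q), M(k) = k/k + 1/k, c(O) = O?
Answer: 28/3 ≈ 9.3333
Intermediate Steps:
M(k) = 1 + 1/k
h(q, f) = -4/q
z = 14/3 (z = (0*(3 - 1) + 4) - 4/(-6) = (0*2 + 4) - 4*(-⅙) = (0 + 4) + ⅔ = 4 + ⅔ = 14/3 ≈ 4.6667)
M(1)*z = ((1 + 1)/1)*(14/3) = (1*2)*(14/3) = 2*(14/3) = 28/3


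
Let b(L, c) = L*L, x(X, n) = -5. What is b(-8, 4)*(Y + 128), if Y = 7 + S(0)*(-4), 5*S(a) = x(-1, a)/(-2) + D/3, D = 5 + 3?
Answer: 125632/15 ≈ 8375.5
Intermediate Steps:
D = 8
S(a) = 31/30 (S(a) = (-5/(-2) + 8/3)/5 = (-5*(-½) + 8*(⅓))/5 = (5/2 + 8/3)/5 = (⅕)*(31/6) = 31/30)
b(L, c) = L²
Y = 43/15 (Y = 7 + (31/30)*(-4) = 7 - 62/15 = 43/15 ≈ 2.8667)
b(-8, 4)*(Y + 128) = (-8)²*(43/15 + 128) = 64*(1963/15) = 125632/15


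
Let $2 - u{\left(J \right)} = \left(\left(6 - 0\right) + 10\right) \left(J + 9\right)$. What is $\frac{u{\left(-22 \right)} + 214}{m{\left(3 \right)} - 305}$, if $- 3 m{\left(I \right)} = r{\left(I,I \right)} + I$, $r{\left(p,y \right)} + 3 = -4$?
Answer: $- \frac{1272}{911} \approx -1.3963$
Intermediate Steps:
$r{\left(p,y \right)} = -7$ ($r{\left(p,y \right)} = -3 - 4 = -7$)
$u{\left(J \right)} = -142 - 16 J$ ($u{\left(J \right)} = 2 - \left(\left(6 - 0\right) + 10\right) \left(J + 9\right) = 2 - \left(\left(6 + 0\right) + 10\right) \left(9 + J\right) = 2 - \left(6 + 10\right) \left(9 + J\right) = 2 - 16 \left(9 + J\right) = 2 - \left(144 + 16 J\right) = -142 - 16 J$)
$m{\left(I \right)} = \frac{7}{3} - \frac{I}{3}$ ($m{\left(I \right)} = - \frac{-7 + I}{3} = \frac{7}{3} - \frac{I}{3}$)
$\frac{u{\left(-22 \right)} + 214}{m{\left(3 \right)} - 305} = \frac{\left(-142 - -352\right) + 214}{\left(\frac{7}{3} - 1\right) - 305} = \frac{\left(-142 + 352\right) + 214}{\left(\frac{7}{3} - 1\right) - 305} = \frac{210 + 214}{\frac{4}{3} - 305} = \frac{424}{- \frac{911}{3}} = 424 \left(- \frac{3}{911}\right) = - \frac{1272}{911}$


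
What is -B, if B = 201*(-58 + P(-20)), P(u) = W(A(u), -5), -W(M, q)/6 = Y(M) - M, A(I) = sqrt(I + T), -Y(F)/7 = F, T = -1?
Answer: 11658 - 9648*I*sqrt(21) ≈ 11658.0 - 44213.0*I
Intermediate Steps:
Y(F) = -7*F
A(I) = sqrt(-1 + I) (A(I) = sqrt(I - 1) = sqrt(-1 + I))
W(M, q) = 48*M (W(M, q) = -6*(-7*M - M) = -(-48)*M = 48*M)
P(u) = 48*sqrt(-1 + u)
B = -11658 + 9648*I*sqrt(21) (B = 201*(-58 + 48*sqrt(-1 - 20)) = 201*(-58 + 48*sqrt(-21)) = 201*(-58 + 48*(I*sqrt(21))) = 201*(-58 + 48*I*sqrt(21)) = -11658 + 9648*I*sqrt(21) ≈ -11658.0 + 44213.0*I)
-B = -(-11658 + 9648*I*sqrt(21)) = 11658 - 9648*I*sqrt(21)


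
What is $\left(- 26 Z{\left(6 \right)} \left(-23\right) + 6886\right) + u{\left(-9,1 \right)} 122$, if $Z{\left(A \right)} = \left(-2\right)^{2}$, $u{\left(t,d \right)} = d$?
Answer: $9400$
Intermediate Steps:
$Z{\left(A \right)} = 4$
$\left(- 26 Z{\left(6 \right)} \left(-23\right) + 6886\right) + u{\left(-9,1 \right)} 122 = \left(\left(-26\right) 4 \left(-23\right) + 6886\right) + 1 \cdot 122 = \left(\left(-104\right) \left(-23\right) + 6886\right) + 122 = \left(2392 + 6886\right) + 122 = 9278 + 122 = 9400$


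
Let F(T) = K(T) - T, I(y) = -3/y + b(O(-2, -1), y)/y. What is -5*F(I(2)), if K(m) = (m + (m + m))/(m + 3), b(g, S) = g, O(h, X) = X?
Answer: 20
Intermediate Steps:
K(m) = 3*m/(3 + m) (K(m) = (m + 2*m)/(3 + m) = (3*m)/(3 + m) = 3*m/(3 + m))
I(y) = -4/y (I(y) = -3/y - 1/y = -4/y)
F(T) = -T + 3*T/(3 + T) (F(T) = 3*T/(3 + T) - T = -T + 3*T/(3 + T))
-5*F(I(2)) = -(-5)*(-4/2)²/(3 - 4/2) = -(-5)*(-4*½)²/(3 - 4*½) = -(-5)*(-2)²/(3 - 2) = -(-5)*4/1 = -(-5)*4 = -5*(-4) = 20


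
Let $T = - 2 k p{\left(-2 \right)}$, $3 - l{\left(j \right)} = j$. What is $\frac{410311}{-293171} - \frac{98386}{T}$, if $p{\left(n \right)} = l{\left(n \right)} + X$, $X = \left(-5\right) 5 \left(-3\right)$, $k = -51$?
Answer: $- \frac{16096029883}{1196137680} \approx -13.457$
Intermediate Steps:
$l{\left(j \right)} = 3 - j$
$X = 75$ ($X = \left(-25\right) \left(-3\right) = 75$)
$p{\left(n \right)} = 78 - n$ ($p{\left(n \right)} = \left(3 - n\right) + 75 = 78 - n$)
$T = 8160$ ($T = \left(-2\right) \left(-51\right) \left(78 - -2\right) = 102 \left(78 + 2\right) = 102 \cdot 80 = 8160$)
$\frac{410311}{-293171} - \frac{98386}{T} = \frac{410311}{-293171} - \frac{98386}{8160} = 410311 \left(- \frac{1}{293171}\right) - \frac{49193}{4080} = - \frac{410311}{293171} - \frac{49193}{4080} = - \frac{16096029883}{1196137680}$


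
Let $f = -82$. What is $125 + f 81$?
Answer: $-6517$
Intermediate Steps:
$125 + f 81 = 125 - 6642 = -6517$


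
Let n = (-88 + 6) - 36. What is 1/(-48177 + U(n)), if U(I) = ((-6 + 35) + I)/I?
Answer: -118/5684797 ≈ -2.0757e-5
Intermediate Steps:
n = -118 (n = -82 - 36 = -118)
U(I) = (29 + I)/I
1/(-48177 + U(n)) = 1/(-48177 + (29 - 118)/(-118)) = 1/(-48177 - 1/118*(-89)) = 1/(-48177 + 89/118) = 1/(-5684797/118) = -118/5684797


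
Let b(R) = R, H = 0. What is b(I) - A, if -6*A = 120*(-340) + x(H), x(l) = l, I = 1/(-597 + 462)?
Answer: -918001/135 ≈ -6800.0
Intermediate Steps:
I = -1/135 (I = 1/(-135) = -1/135 ≈ -0.0074074)
A = 6800 (A = -(120*(-340) + 0)/6 = -(-40800 + 0)/6 = -1/6*(-40800) = 6800)
b(I) - A = -1/135 - 1*6800 = -1/135 - 6800 = -918001/135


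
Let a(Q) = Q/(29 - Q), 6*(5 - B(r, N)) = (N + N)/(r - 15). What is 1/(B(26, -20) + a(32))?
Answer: -33/167 ≈ -0.19760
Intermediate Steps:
B(r, N) = 5 - N/(3*(-15 + r)) (B(r, N) = 5 - (N + N)/(6*(r - 15)) = 5 - 2*N/(6*(-15 + r)) = 5 - N/(3*(-15 + r)))
1/(B(26, -20) + a(32)) = 1/((-225 - 1*(-20) + 15*26)/(3*(-15 + 26)) - 1*32/(-29 + 32)) = 1/((⅓)*(-225 + 20 + 390)/11 - 1*32/3) = 1/((⅓)*(1/11)*185 - 1*32*⅓) = 1/(185/33 - 32/3) = 1/(-167/33) = -33/167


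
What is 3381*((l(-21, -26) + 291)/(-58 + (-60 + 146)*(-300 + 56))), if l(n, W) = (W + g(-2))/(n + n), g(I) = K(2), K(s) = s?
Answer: -46943/1002 ≈ -46.849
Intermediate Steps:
g(I) = 2
l(n, W) = (2 + W)/(2*n) (l(n, W) = (W + 2)/(n + n) = (2 + W)/((2*n)) = (2 + W)*(1/(2*n)) = (2 + W)/(2*n))
3381*((l(-21, -26) + 291)/(-58 + (-60 + 146)*(-300 + 56))) = 3381*(((½)*(2 - 26)/(-21) + 291)/(-58 + (-60 + 146)*(-300 + 56))) = 3381*(((½)*(-1/21)*(-24) + 291)/(-58 + 86*(-244))) = 3381*((4/7 + 291)/(-58 - 20984)) = 3381*((2041/7)/(-21042)) = 3381*((2041/7)*(-1/21042)) = 3381*(-2041/147294) = -46943/1002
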